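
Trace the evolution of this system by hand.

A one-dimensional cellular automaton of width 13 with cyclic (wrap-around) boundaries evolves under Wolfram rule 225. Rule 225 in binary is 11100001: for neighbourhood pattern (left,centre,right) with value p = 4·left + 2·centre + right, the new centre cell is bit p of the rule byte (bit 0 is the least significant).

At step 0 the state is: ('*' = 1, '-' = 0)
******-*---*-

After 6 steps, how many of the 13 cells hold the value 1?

7

k=0  ******-*---*-
k=1  -******--*--*
k=2  *-*****------
k=3  -*-****-****-
k=4  --*-****-***-
k=5  *--*-****-**-
k=6  ----*-****-**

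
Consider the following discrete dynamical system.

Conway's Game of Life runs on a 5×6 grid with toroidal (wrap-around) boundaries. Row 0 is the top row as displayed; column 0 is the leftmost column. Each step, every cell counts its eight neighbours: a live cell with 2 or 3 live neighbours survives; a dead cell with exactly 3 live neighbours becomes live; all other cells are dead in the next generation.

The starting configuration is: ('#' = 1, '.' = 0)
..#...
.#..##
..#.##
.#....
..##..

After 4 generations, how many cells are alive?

2

t=0: ..#...
.#..##
..#.##
.#....
..##..
t=1: .##.#.
###.##
.#####
.#..#.
.###..
t=2: ....#.
......
......
.....#
#...#.
t=3: .....#
......
......
.....#
....#.
t=4: ......
......
......
......
....##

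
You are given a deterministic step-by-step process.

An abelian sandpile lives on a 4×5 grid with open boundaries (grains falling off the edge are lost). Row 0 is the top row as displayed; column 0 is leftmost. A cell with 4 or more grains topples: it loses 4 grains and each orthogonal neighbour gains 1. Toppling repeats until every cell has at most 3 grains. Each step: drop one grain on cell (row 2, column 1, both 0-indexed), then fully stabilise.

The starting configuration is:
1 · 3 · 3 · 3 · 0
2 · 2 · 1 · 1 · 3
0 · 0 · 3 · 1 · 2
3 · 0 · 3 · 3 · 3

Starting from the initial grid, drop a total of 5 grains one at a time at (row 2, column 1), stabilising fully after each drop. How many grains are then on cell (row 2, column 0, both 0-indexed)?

1

t=0: 1 · 3 · 3 · 3 · 0
2 · 2 · 1 · 1 · 3
0 · 0 · 3 · 1 · 2
3 · 0 · 3 · 3 · 3
t=1: 1 · 3 · 3 · 3 · 0
2 · 2 · 1 · 1 · 3
0 · 1 · 3 · 1 · 2
3 · 0 · 3 · 3 · 3
t=2: 1 · 3 · 3 · 3 · 0
2 · 2 · 1 · 1 · 3
0 · 2 · 3 · 1 · 2
3 · 0 · 3 · 3 · 3
t=3: 1 · 3 · 3 · 3 · 0
2 · 2 · 1 · 1 · 3
0 · 3 · 3 · 1 · 2
3 · 0 · 3 · 3 · 3
t=4: 1 · 3 · 3 · 3 · 0
2 · 3 · 2 · 1 · 3
1 · 1 · 1 · 3 · 3
3 · 2 · 1 · 1 · 0
t=5: 1 · 3 · 3 · 3 · 0
2 · 3 · 2 · 1 · 3
1 · 2 · 1 · 3 · 3
3 · 2 · 1 · 1 · 0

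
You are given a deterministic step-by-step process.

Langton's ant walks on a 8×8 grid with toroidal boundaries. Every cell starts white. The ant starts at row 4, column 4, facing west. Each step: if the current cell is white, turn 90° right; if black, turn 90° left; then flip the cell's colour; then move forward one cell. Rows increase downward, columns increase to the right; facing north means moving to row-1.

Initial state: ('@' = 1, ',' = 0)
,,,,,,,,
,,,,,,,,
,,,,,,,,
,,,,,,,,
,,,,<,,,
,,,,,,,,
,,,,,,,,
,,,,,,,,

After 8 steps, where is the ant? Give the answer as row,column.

gen 0: ,,,,,,,,
,,,,,,,,
,,,,,,,,
,,,,,,,,
,,,,<,,,
,,,,,,,,
,,,,,,,,
,,,,,,,,
gen 1: ,,,,,,,,
,,,,,,,,
,,,,,,,,
,,,,^,,,
,,,,@,,,
,,,,,,,,
,,,,,,,,
,,,,,,,,
gen 2: ,,,,,,,,
,,,,,,,,
,,,,,,,,
,,,,@>,,
,,,,@,,,
,,,,,,,,
,,,,,,,,
,,,,,,,,
gen 3: ,,,,,,,,
,,,,,,,,
,,,,,,,,
,,,,@@,,
,,,,@v,,
,,,,,,,,
,,,,,,,,
,,,,,,,,
gen 4: ,,,,,,,,
,,,,,,,,
,,,,,,,,
,,,,@@,,
,,,,<@,,
,,,,,,,,
,,,,,,,,
,,,,,,,,
gen 5: ,,,,,,,,
,,,,,,,,
,,,,,,,,
,,,,@@,,
,,,,,@,,
,,,,v,,,
,,,,,,,,
,,,,,,,,
gen 6: ,,,,,,,,
,,,,,,,,
,,,,,,,,
,,,,@@,,
,,,,,@,,
,,,<@,,,
,,,,,,,,
,,,,,,,,
gen 7: ,,,,,,,,
,,,,,,,,
,,,,,,,,
,,,,@@,,
,,,^,@,,
,,,@@,,,
,,,,,,,,
,,,,,,,,
gen 8: ,,,,,,,,
,,,,,,,,
,,,,,,,,
,,,,@@,,
,,,@>@,,
,,,@@,,,
,,,,,,,,
,,,,,,,,

4,4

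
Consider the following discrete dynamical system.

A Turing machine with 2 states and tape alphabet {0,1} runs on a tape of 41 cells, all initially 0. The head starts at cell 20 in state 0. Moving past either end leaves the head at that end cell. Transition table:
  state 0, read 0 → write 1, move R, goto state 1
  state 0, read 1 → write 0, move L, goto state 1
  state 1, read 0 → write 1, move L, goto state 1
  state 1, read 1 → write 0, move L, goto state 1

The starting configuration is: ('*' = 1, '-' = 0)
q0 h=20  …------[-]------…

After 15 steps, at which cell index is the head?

k=0  q0 h=20  …------[-]------…
k=1  q1 h=21  …-----*[-]------…
k=2  q1 h=20  …------[*]*-----…
k=3  q1 h=19  …------[-]-*----…
k=4  q1 h=18  …------[-]*-*---…
k=5  q1 h=17  …------[-]**-*--…
k=6  q1 h=16  …------[-]***-*-…
k=7  q1 h=15  …------[-]****-*…
k=8  q1 h=14  …------[-]*****-…
k=9  q1 h=13  …------[-]******…
k=10  q1 h=12  …------[-]******…
k=11  q1 h=11  …------[-]******…
k=12  q1 h=10  …------[-]******…
k=13  q1 h= 9  …------[-]******…
k=14  q1 h= 8  …------[-]******…
k=15  q1 h= 7  …------[-]******…

7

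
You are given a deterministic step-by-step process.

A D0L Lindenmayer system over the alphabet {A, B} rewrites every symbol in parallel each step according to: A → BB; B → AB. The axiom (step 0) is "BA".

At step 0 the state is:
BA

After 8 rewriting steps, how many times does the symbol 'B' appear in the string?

gen 0: BA
gen 1: ABBB
gen 2: BBABABAB
gen 3: ABABBBABBBABBBAB
gen 4: BBABBBABABABBBABABABBBABABABBBAB
gen 5: ABABBBABABABBBABBBABBBABABABBBABBBABBBABABABBBABBBABBBABABABBBAB
gen 6: BBABBBABABABBBABBBABBBABABABBBABABABBBABABABBBABBBABBBABAB…ABABABBBABBBABBBABABABBBABABABBBABABABBBABBBABBBABABABBBAB  (len 128)
gen 7: ABABBBABABABBBABBBABBBABABABBBABABABBBABABABBBABBBABBBABAB…ABABABBBABBBABBBABABABBBABABABBBABABABBBABBBABBBABABABBBAB  (len 256)
gen 8: BBABBBABABABBBABBBABBBABABABBBABABABBBABABABBBABBBABBBABAB…ABABABBBABBBABBBABABABBBABABABBBABABABBBABBBABBBABABABBBAB  (len 512)

341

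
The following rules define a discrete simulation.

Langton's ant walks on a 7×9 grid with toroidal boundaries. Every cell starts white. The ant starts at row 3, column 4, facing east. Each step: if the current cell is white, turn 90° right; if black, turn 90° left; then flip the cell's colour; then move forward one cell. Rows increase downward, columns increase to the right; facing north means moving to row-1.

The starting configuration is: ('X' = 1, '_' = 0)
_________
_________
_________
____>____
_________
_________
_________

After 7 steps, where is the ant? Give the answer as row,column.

k=0  _________
_________
_________
____>____
_________
_________
_________
k=1  _________
_________
_________
____X____
____v____
_________
_________
k=2  _________
_________
_________
____X____
___<X____
_________
_________
k=3  _________
_________
_________
___^X____
___XX____
_________
_________
k=4  _________
_________
_________
___X>____
___XX____
_________
_________
k=5  _________
_________
____^____
___X_____
___XX____
_________
_________
k=6  _________
_________
____X>___
___X_____
___XX____
_________
_________
k=7  _________
_________
____XX___
___X_v___
___XX____
_________
_________

3,5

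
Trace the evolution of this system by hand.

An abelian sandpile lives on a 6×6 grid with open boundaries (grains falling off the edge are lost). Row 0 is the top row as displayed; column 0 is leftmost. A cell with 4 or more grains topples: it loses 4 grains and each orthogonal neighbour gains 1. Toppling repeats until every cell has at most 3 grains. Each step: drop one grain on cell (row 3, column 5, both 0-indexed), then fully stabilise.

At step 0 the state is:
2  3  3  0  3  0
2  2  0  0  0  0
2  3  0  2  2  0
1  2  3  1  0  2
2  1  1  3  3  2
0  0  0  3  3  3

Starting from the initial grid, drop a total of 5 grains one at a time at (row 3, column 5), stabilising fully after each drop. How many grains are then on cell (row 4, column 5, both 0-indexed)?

3

gen 0: 2  3  3  0  3  0
2  2  0  0  0  0
2  3  0  2  2  0
1  2  3  1  0  2
2  1  1  3  3  2
0  0  0  3  3  3
gen 1: 2  3  3  0  3  0
2  2  0  0  0  0
2  3  0  2  2  0
1  2  3  1  0  3
2  1  1  3  3  2
0  0  0  3  3  3
gen 2: 2  3  3  0  3  0
2  2  0  0  0  0
2  3  0  2  2  1
1  2  3  1  1  0
2  1  1  3  3  3
0  0  0  3  3  3
gen 3: 2  3  3  0  3  0
2  2  0  0  0  0
2  3  0  2  2  1
1  2  3  1  1  1
2  1  1  3  3  3
0  0  0  3  3  3
gen 4: 2  3  3  0  3  0
2  2  0  0  0  0
2  3  0  2  2  1
1  2  3  1  1  2
2  1  1  3  3  3
0  0  0  3  3  3
gen 5: 2  3  3  0  3  0
2  2  0  0  0  0
2  3  0  2  2  1
1  2  3  1  1  3
2  1  1  3  3  3
0  0  0  3  3  3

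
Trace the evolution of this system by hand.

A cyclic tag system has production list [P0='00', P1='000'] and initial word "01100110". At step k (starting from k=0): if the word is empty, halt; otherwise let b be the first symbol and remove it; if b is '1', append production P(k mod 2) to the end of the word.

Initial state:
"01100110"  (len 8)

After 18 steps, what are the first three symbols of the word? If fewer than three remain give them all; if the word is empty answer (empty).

(empty)

[0] "01100110"  (len 8)
[1] "1100110"  (len 7)
[2] "100110000"  (len 9)
[3] "0011000000"  (len 10)
[4] "011000000"  (len 9)
[5] "11000000"  (len 8)
[6] "1000000000"  (len 10)
[7] "00000000000"  (len 11)
[8] "0000000000"  (len 10)
[9] "000000000"  (len 9)
[10] "00000000"  (len 8)
[11] "0000000"  (len 7)
[12] "000000"  (len 6)
[13] "00000"  (len 5)
[14] "0000"  (len 4)
[15] "000"  (len 3)
[16] "00"  (len 2)
[17] "0"  (len 1)
[18] (halted — word empty)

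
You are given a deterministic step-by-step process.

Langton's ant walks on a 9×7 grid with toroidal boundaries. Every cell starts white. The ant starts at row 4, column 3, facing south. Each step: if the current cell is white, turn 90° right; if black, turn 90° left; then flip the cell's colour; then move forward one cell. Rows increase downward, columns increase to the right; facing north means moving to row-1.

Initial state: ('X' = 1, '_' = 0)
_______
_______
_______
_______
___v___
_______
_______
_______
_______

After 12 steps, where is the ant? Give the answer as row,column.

0) _______
_______
_______
_______
___v___
_______
_______
_______
_______
1) _______
_______
_______
_______
__<X___
_______
_______
_______
_______
2) _______
_______
_______
__^____
__XX___
_______
_______
_______
_______
3) _______
_______
_______
__X>___
__XX___
_______
_______
_______
_______
4) _______
_______
_______
__XX___
__Xv___
_______
_______
_______
_______
5) _______
_______
_______
__XX___
__X_>__
_______
_______
_______
_______
6) _______
_______
_______
__XX___
__X_X__
____v__
_______
_______
_______
7) _______
_______
_______
__XX___
__X_X__
___<X__
_______
_______
_______
8) _______
_______
_______
__XX___
__X^X__
___XX__
_______
_______
_______
9) _______
_______
_______
__XX___
__XX>__
___XX__
_______
_______
_______
10) _______
_______
_______
__XX^__
__XX___
___XX__
_______
_______
_______
11) _______
_______
_______
__XXX>_
__XX___
___XX__
_______
_______
_______
12) _______
_______
_______
__XXXX_
__XX_v_
___XX__
_______
_______
_______

4,5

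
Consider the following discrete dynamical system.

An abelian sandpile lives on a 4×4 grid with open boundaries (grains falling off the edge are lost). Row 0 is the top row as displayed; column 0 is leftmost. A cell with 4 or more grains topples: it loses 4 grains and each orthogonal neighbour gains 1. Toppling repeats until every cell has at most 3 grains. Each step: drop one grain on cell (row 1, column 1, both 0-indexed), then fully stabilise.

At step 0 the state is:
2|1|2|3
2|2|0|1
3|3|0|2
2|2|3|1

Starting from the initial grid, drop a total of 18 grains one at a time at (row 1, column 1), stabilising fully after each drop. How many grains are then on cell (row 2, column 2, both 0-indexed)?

t=0: 2|1|2|3
2|2|0|1
3|3|0|2
2|2|3|1
t=1: 2|1|2|3
2|3|0|1
3|3|0|2
2|2|3|1
t=2: 3|2|2|3
0|2|1|1
1|1|1|2
3|3|3|1
t=3: 3|2|2|3
0|3|1|1
1|1|1|2
3|3|3|1
t=4: 3|3|2|3
1|0|2|1
1|2|1|2
3|3|3|1
t=5: 3|3|2|3
1|1|2|1
1|2|1|2
3|3|3|1
t=6: 3|3|2|3
1|2|2|1
1|2|1|2
3|3|3|1
t=7: 3|3|2|3
1|3|2|1
1|2|1|2
3|3|3|1
t=8: 0|1|3|3
3|1|3|1
1|3|1|2
3|3|3|1
t=9: 0|1|3|3
3|2|3|1
1|3|1|2
3|3|3|1
t=10: 0|1|3|3
3|3|3|1
1|3|1|2
3|3|3|1
t=11: 1|3|1|0
1|3|2|3
0|3|0|3
1|2|1|2
t=12: 2|0|2|0
2|2|3|3
1|0|1|3
1|3|1|2
t=13: 2|0|2|0
2|3|3|3
1|0|1|3
1|3|1|2
t=14: 2|1|3|1
3|1|1|1
1|1|3|0
1|3|1|3
t=15: 2|1|3|1
3|2|1|1
1|1|3|0
1|3|1|3
t=16: 2|1|3|1
3|3|1|1
1|1|3|0
1|3|1|3
t=17: 3|2|3|1
0|1|2|1
2|2|3|0
1|3|1|3
t=18: 3|2|3|1
0|2|2|1
2|2|3|0
1|3|1|3

3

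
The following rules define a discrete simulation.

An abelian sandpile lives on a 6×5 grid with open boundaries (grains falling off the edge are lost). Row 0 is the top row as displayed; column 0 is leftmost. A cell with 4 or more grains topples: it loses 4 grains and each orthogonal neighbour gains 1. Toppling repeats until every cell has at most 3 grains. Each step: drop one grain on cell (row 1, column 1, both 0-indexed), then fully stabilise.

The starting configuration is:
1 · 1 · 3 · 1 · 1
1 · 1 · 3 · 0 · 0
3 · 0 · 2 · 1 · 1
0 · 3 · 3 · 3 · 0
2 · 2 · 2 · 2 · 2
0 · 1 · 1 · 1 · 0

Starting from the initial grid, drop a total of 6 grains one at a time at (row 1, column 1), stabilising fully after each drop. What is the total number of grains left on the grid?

k=0  1 · 1 · 3 · 1 · 1
1 · 1 · 3 · 0 · 0
3 · 0 · 2 · 1 · 1
0 · 3 · 3 · 3 · 0
2 · 2 · 2 · 2 · 2
0 · 1 · 1 · 1 · 0
k=1  1 · 1 · 3 · 1 · 1
1 · 2 · 3 · 0 · 0
3 · 0 · 2 · 1 · 1
0 · 3 · 3 · 3 · 0
2 · 2 · 2 · 2 · 2
0 · 1 · 1 · 1 · 0
k=2  1 · 1 · 3 · 1 · 1
1 · 3 · 3 · 0 · 0
3 · 0 · 2 · 1 · 1
0 · 3 · 3 · 3 · 0
2 · 2 · 2 · 2 · 2
0 · 1 · 1 · 1 · 0
k=3  1 · 3 · 0 · 2 · 1
2 · 1 · 1 · 1 · 0
3 · 1 · 3 · 1 · 1
0 · 3 · 3 · 3 · 0
2 · 2 · 2 · 2 · 2
0 · 1 · 1 · 1 · 0
k=4  1 · 3 · 0 · 2 · 1
2 · 2 · 1 · 1 · 0
3 · 1 · 3 · 1 · 1
0 · 3 · 3 · 3 · 0
2 · 2 · 2 · 2 · 2
0 · 1 · 1 · 1 · 0
k=5  1 · 3 · 0 · 2 · 1
2 · 3 · 1 · 1 · 0
3 · 1 · 3 · 1 · 1
0 · 3 · 3 · 3 · 0
2 · 2 · 2 · 2 · 2
0 · 1 · 1 · 1 · 0
k=6  2 · 0 · 1 · 2 · 1
3 · 1 · 2 · 1 · 0
3 · 2 · 3 · 1 · 1
0 · 3 · 3 · 3 · 0
2 · 2 · 2 · 2 · 2
0 · 1 · 1 · 1 · 0

45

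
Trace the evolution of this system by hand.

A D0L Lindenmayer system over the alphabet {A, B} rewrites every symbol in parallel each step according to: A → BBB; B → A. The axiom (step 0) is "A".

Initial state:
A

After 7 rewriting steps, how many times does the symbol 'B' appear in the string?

gen 0: A
gen 1: BBB
gen 2: AAA
gen 3: BBBBBBBBB
gen 4: AAAAAAAAA
gen 5: BBBBBBBBBBBBBBBBBBBBBBBBBBB
gen 6: AAAAAAAAAAAAAAAAAAAAAAAAAAA
gen 7: BBBBBBBBBBBBBBBBBBBBBBBBBBBBBBBBBBBBBBBBBBBBBBBBBBBBBBBBBBBBBBBBBBBBBBBBBBBBBBBBB

81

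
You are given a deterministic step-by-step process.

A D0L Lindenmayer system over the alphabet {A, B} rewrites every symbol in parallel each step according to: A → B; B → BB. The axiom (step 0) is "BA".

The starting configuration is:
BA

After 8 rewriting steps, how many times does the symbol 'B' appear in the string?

[0] BA
[1] BBB
[2] BBBBBB
[3] BBBBBBBBBBBB
[4] BBBBBBBBBBBBBBBBBBBBBBBB
[5] BBBBBBBBBBBBBBBBBBBBBBBBBBBBBBBBBBBBBBBBBBBBBBBB
[6] BBBBBBBBBBBBBBBBBBBBBBBBBBBBBBBBBBBBBBBBBBBBBBBBBBBBBBBBBBBBBBBBBBBBBBBBBBBBBBBBBBBBBBBBBBBBBBBB
[7] BBBBBBBBBBBBBBBBBBBBBBBBBBBBBBBBBBBBBBBBBBBBBBBBBBBBBBBBBB…BBBBBBBBBBBBBBBBBBBBBBBBBBBBBBBBBBBBBBBBBBBBBBBBBBBBBBBBBB  (len 192)
[8] BBBBBBBBBBBBBBBBBBBBBBBBBBBBBBBBBBBBBBBBBBBBBBBBBBBBBBBBBB…BBBBBBBBBBBBBBBBBBBBBBBBBBBBBBBBBBBBBBBBBBBBBBBBBBBBBBBBBB  (len 384)

384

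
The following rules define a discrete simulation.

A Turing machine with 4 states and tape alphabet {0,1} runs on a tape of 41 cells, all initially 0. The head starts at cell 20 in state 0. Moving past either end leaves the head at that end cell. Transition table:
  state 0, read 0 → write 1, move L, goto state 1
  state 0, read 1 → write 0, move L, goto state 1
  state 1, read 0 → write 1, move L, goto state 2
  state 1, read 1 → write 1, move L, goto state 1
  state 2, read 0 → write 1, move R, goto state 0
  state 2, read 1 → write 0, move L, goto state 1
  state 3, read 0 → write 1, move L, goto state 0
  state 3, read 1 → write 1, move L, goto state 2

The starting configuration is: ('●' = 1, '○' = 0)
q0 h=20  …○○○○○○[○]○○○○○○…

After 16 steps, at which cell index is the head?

step 0: q0 h=20  …○○○○○○[○]○○○○○○…
step 1: q1 h=19  …○○○○○○[○]●○○○○○…
step 2: q2 h=18  …○○○○○○[○]●●○○○○…
step 3: q0 h=19  …○○○○○●[●]●○○○○○…
step 4: q1 h=18  …○○○○○○[●]○●○○○○…
step 5: q1 h=17  …○○○○○○[○]●○●○○○…
step 6: q2 h=16  …○○○○○○[○]●●○●○○…
step 7: q0 h=17  …○○○○○●[●]●○●○○○…
step 8: q1 h=16  …○○○○○○[●]○●○●○○…
step 9: q1 h=15  …○○○○○○[○]●○●○●○…
step 10: q2 h=14  …○○○○○○[○]●●○●○●…
step 11: q0 h=15  …○○○○○●[●]●○●○●○…
step 12: q1 h=14  …○○○○○○[●]○●○●○●…
step 13: q1 h=13  …○○○○○○[○]●○●○●○…
step 14: q2 h=12  …○○○○○○[○]●●○●○●…
step 15: q0 h=13  …○○○○○●[●]●○●○●○…
step 16: q1 h=12  …○○○○○○[●]○●○●○●…

12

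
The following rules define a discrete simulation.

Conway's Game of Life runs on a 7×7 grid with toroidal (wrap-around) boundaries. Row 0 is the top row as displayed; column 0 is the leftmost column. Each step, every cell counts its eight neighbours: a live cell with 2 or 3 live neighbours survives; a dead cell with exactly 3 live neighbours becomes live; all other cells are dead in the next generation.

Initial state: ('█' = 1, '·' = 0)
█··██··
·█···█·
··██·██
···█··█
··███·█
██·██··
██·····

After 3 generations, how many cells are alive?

0) █··██··
·█···█·
··██·██
···█··█
··███·█
██·██··
██·····
1) █·█·█·█
██···█·
█·██·██
█·····█
·█····█
····███
······█
2) ·······
·······
··█·██·
··█····
·······
······█
···██··
3) ·······
·······
···█···
···█···
·······
·······
·······

2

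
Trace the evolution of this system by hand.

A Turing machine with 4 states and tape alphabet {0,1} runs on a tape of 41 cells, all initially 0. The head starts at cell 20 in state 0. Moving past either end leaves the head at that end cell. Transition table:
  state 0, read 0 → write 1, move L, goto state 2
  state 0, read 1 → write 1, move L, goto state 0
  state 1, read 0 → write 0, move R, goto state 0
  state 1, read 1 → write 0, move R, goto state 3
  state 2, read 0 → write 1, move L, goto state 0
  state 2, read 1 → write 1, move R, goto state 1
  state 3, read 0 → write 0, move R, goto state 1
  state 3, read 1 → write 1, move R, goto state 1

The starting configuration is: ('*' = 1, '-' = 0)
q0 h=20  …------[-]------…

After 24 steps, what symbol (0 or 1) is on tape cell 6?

1

t=0: q0 h=20  …------[-]------…
t=1: q2 h=19  …------[-]*-----…
t=2: q0 h=18  …------[-]**----…
t=3: q2 h=17  …------[-]***---…
t=4: q0 h=16  …------[-]****--…
t=5: q2 h=15  …------[-]*****-…
t=6: q0 h=14  …------[-]******…
t=7: q2 h=13  …------[-]******…
t=8: q0 h=12  …------[-]******…
t=9: q2 h=11  …------[-]******…
t=10: q0 h=10  …------[-]******…
t=11: q2 h= 9  …------[-]******…
t=12: q0 h= 8  …------[-]******…
t=13: q2 h= 7  …------[-]******…
t=14: q0 h= 6  |------[-]******…
t=15: q2 h= 5  |-----[-]******…
t=16: q0 h= 4  |----[-]******…
t=17: q2 h= 3  |---[-]******…
t=18: q0 h= 2  |--[-]******…
t=19: q2 h= 1  |-[-]******…
t=20: q0 h= 0  |[-]******…
t=21: q2 h= 0  |[*]******…
t=22: q1 h= 1  |*[*]******…
t=23: q3 h= 2  |*-[*]******…
t=24: q1 h= 3  |*-*[*]******…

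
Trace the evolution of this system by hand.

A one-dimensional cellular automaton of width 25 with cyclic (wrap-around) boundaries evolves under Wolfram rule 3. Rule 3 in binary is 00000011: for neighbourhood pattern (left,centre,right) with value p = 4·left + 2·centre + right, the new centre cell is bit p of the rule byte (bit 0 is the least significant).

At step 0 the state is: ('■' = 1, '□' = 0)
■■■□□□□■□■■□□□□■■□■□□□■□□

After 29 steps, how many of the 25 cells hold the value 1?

9

k=0  ■■■□□□□■□■■□□□□■■□■□□□■□□
k=1  □□□□■■■□□□□□■■■□□□□□■■□□■
k=2  □■■■□□□□■■■■□□□□■■■■□□□■□
k=3  ■□□□□■■■□□□□□■■■□□□□□■■□□
k=4  □□■■■□□□□■■■■□□□□■■■■□□□■
k=5  □■□□□□■■■□□□□□■■■□□□□□■■□
k=6  ■□□■■■□□□□■■■■□□□□■■■■□□□
k=7  □□■□□□□■■■□□□□□■■■□□□□□■■
k=8  □■□□■■■□□□□■■■■□□□□■■■■□□
k=9  ■□□■□□□□■■■□□□□□■■■□□□□□■
k=10  □□■□□■■■□□□□■■■■□□□□■■■■□
k=11  ■■□□■□□□□■■■□□□□□■■■□□□□□
k=12  □□□■□□■■■□□□□■■■■□□□□■■■■
k=13  □■■□□■□□□□■■■□□□□□■■■□□□□
k=14  ■□□□■□□■■■□□□□■■■■□□□□■■■
k=15  □□■■□□■□□□□■■■□□□□□■■■□□□
k=16  ■■□□□■□□■■■□□□□■■■■□□□□■■
k=17  □□□■■□□■□□□□■■■□□□□□■■■□□
k=18  ■■■□□□■□□■■■□□□□■■■■□□□□■
k=19  □□□□■■□□■□□□□■■■□□□□□■■■□
k=20  ■■■■□□□■□□■■■□□□□■■■■□□□□
k=21  □□□□□■■□□■□□□□■■■□□□□□■■■
k=22  □■■■■□□□■□□■■■□□□□■■■■□□□
k=23  ■□□□□□■■□□■□□□□■■■□□□□□■■
k=24  □□■■■■□□□■□□■■■□□□□■■■■□□
k=25  ■■□□□□□■■□□■□□□□■■■□□□□□■
k=26  □□□■■■■□□□■□□■■■□□□□■■■■□
k=27  ■■■□□□□□■■□□■□□□□■■■□□□□□
k=28  □□□□■■■■□□□■□□■■■□□□□■■■■
k=29  □■■■□□□□□■■□□■□□□□■■■□□□□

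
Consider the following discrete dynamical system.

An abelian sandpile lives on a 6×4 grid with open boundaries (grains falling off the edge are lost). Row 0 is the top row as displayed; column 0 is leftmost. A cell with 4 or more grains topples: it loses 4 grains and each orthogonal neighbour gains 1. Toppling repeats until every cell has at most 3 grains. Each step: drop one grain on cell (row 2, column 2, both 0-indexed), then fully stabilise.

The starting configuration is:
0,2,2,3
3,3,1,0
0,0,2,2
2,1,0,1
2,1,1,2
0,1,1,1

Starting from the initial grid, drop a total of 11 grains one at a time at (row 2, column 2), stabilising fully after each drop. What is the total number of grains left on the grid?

40

t=0: 0,2,2,3
3,3,1,0
0,0,2,2
2,1,0,1
2,1,1,2
0,1,1,1
t=1: 0,2,2,3
3,3,1,0
0,0,3,2
2,1,0,1
2,1,1,2
0,1,1,1
t=2: 0,2,2,3
3,3,2,0
0,1,0,3
2,1,1,1
2,1,1,2
0,1,1,1
t=3: 0,2,2,3
3,3,2,0
0,1,1,3
2,1,1,1
2,1,1,2
0,1,1,1
t=4: 0,2,2,3
3,3,2,0
0,1,2,3
2,1,1,1
2,1,1,2
0,1,1,1
t=5: 0,2,2,3
3,3,2,0
0,1,3,3
2,1,1,1
2,1,1,2
0,1,1,1
t=6: 0,2,2,3
3,3,3,1
0,2,1,0
2,1,2,2
2,1,1,2
0,1,1,1
t=7: 0,2,2,3
3,3,3,1
0,2,2,0
2,1,2,2
2,1,1,2
0,1,1,1
t=8: 0,2,2,3
3,3,3,1
0,2,3,0
2,1,2,2
2,1,1,2
0,1,1,1
t=9: 1,3,3,3
0,2,1,2
2,0,2,1
2,2,3,2
2,1,1,2
0,1,1,1
t=10: 1,3,3,3
0,2,1,2
2,0,3,1
2,2,3,2
2,1,1,2
0,1,1,1
t=11: 1,3,3,3
0,2,2,2
2,1,1,2
2,3,0,3
2,1,2,2
0,1,1,1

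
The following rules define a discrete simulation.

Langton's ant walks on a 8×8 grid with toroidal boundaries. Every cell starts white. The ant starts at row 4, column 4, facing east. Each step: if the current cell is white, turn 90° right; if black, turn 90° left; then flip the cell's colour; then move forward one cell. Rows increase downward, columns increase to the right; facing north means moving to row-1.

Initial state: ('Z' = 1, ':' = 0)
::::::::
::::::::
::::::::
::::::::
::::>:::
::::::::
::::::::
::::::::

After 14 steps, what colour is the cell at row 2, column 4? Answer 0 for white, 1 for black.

1

gen 0: ::::::::
::::::::
::::::::
::::::::
::::>:::
::::::::
::::::::
::::::::
gen 1: ::::::::
::::::::
::::::::
::::::::
::::Z:::
::::v:::
::::::::
::::::::
gen 2: ::::::::
::::::::
::::::::
::::::::
::::Z:::
:::<Z:::
::::::::
::::::::
gen 3: ::::::::
::::::::
::::::::
::::::::
:::^Z:::
:::ZZ:::
::::::::
::::::::
gen 4: ::::::::
::::::::
::::::::
::::::::
:::Z>:::
:::ZZ:::
::::::::
::::::::
gen 5: ::::::::
::::::::
::::::::
::::^:::
:::Z::::
:::ZZ:::
::::::::
::::::::
gen 6: ::::::::
::::::::
::::::::
::::Z>::
:::Z::::
:::ZZ:::
::::::::
::::::::
gen 7: ::::::::
::::::::
::::::::
::::ZZ::
:::Z:v::
:::ZZ:::
::::::::
::::::::
gen 8: ::::::::
::::::::
::::::::
::::ZZ::
:::Z<Z::
:::ZZ:::
::::::::
::::::::
gen 9: ::::::::
::::::::
::::::::
::::^Z::
:::ZZZ::
:::ZZ:::
::::::::
::::::::
gen 10: ::::::::
::::::::
::::::::
:::<:Z::
:::ZZZ::
:::ZZ:::
::::::::
::::::::
gen 11: ::::::::
::::::::
:::^::::
:::Z:Z::
:::ZZZ::
:::ZZ:::
::::::::
::::::::
gen 12: ::::::::
::::::::
:::Z>:::
:::Z:Z::
:::ZZZ::
:::ZZ:::
::::::::
::::::::
gen 13: ::::::::
::::::::
:::ZZ:::
:::ZvZ::
:::ZZZ::
:::ZZ:::
::::::::
::::::::
gen 14: ::::::::
::::::::
:::ZZ:::
:::<ZZ::
:::ZZZ::
:::ZZ:::
::::::::
::::::::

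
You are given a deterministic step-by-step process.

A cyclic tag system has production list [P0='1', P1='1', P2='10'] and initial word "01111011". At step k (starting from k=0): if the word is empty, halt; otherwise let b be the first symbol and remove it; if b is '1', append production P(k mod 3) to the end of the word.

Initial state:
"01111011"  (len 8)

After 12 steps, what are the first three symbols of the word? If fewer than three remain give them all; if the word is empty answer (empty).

111

0) "01111011"  (len 8)
1) "1111011"  (len 7)
2) "1110111"  (len 7)
3) "11011110"  (len 8)
4) "10111101"  (len 8)
5) "01111011"  (len 8)
6) "1111011"  (len 7)
7) "1110111"  (len 7)
8) "1101111"  (len 7)
9) "10111110"  (len 8)
10) "01111101"  (len 8)
11) "1111101"  (len 7)
12) "11110110"  (len 8)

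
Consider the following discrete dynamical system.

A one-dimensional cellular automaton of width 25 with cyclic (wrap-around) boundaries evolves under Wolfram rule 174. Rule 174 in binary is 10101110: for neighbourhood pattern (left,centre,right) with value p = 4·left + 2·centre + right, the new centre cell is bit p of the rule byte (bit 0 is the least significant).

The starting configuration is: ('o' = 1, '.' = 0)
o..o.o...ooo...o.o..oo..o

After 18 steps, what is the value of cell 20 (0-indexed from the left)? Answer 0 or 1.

t=0: o..o.o...ooo...o.o..oo..o
t=1: ..oooo..ooo...oooo.oo..oo
t=2: .oooo..ooo...oooo.oo..oo.
t=3: oooo..ooo...oooo.oo..oo..
t=4: ooo..ooo...oooo.oo..oo..o
t=5: oo..ooo...oooo.oo..oo..oo
t=6: o..ooo...oooo.oo..oo..ooo
t=7: ..ooo...oooo.oo..oo..oooo
t=8: .ooo...oooo.oo..oo..oooo.
t=9: ooo...oooo.oo..oo..oooo..
t=10: oo...oooo.oo..oo..oooo..o
t=11: o...oooo.oo..oo..oooo..oo
t=12: ...oooo.oo..oo..oooo..ooo
t=13: ..oooo.oo..oo..oooo..ooo.
t=14: .oooo.oo..oo..oooo..ooo..
t=15: oooo.oo..oo..oooo..ooo...
t=16: ooo.oo..oo..oooo..ooo...o
t=17: oo.oo..oo..oooo..ooo...oo
t=18: o.oo..oo..oooo..ooo...ooo

0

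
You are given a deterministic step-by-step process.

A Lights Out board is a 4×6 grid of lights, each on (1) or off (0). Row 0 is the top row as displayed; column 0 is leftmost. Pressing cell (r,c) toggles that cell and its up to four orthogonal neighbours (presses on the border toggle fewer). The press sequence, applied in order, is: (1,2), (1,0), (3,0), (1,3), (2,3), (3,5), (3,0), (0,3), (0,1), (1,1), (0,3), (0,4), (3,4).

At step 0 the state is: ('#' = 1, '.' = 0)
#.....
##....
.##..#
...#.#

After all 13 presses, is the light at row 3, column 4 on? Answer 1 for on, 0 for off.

t=0: #.....
##....
.##..#
...#.#
t=1: #.#...
#.##..
.#...#
...#.#
t=2: ..#...
.###..
##...#
...#.#
t=3: ..#...
.###..
.#...#
##.#.#
t=4: ..##..
.#..#.
.#.#.#
##.#.#
t=5: ..##..
.#.##.
.##.##
##...#
t=6: ..##..
.#.##.
.##.#.
##..#.
t=7: ..##..
.#.##.
###.#.
....#.
t=8: ....#.
.#..#.
###.#.
....#.
t=9: ###.#.
....#.
###.#.
....#.
t=10: #.#.#.
###.#.
#.#.#.
....#.
t=11: #..#..
#####.
#.#.#.
....#.
t=12: #...##
####..
#.#.#.
....#.
t=13: #...##
####..
#.#...
...#.#

0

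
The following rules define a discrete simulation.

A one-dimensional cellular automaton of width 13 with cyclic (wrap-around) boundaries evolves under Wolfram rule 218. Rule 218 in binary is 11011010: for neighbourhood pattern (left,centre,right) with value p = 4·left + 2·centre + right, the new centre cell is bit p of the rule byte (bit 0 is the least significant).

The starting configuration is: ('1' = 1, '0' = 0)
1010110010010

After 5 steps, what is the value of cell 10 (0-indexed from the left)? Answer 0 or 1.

1

k=0  1010110010010
k=1  0000111101100
k=2  0001111101110
k=3  0011111101111
k=4  1111111101111
k=5  1111111101111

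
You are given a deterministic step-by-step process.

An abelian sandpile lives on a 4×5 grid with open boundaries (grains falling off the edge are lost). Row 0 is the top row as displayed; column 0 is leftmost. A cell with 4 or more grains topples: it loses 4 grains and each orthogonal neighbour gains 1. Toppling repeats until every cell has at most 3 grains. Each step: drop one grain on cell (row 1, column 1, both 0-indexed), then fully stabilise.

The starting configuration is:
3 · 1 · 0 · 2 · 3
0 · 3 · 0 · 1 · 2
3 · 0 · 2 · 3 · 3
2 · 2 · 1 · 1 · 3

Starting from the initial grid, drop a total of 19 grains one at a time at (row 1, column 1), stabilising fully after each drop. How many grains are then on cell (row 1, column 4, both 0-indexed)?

[0] 3 · 1 · 0 · 2 · 3
0 · 3 · 0 · 1 · 2
3 · 0 · 2 · 3 · 3
2 · 2 · 1 · 1 · 3
[1] 3 · 2 · 0 · 2 · 3
1 · 0 · 1 · 1 · 2
3 · 1 · 2 · 3 · 3
2 · 2 · 1 · 1 · 3
[2] 3 · 2 · 0 · 2 · 3
1 · 1 · 1 · 1 · 2
3 · 1 · 2 · 3 · 3
2 · 2 · 1 · 1 · 3
[3] 3 · 2 · 0 · 2 · 3
1 · 2 · 1 · 1 · 2
3 · 1 · 2 · 3 · 3
2 · 2 · 1 · 1 · 3
[4] 3 · 2 · 0 · 2 · 3
1 · 3 · 1 · 1 · 2
3 · 1 · 2 · 3 · 3
2 · 2 · 1 · 1 · 3
[5] 3 · 3 · 0 · 2 · 3
2 · 0 · 2 · 1 · 2
3 · 2 · 2 · 3 · 3
2 · 2 · 1 · 1 · 3
[6] 3 · 3 · 0 · 2 · 3
2 · 1 · 2 · 1 · 2
3 · 2 · 2 · 3 · 3
2 · 2 · 1 · 1 · 3
[7] 3 · 3 · 0 · 2 · 3
2 · 2 · 2 · 1 · 2
3 · 2 · 2 · 3 · 3
2 · 2 · 1 · 1 · 3
[8] 3 · 3 · 0 · 2 · 3
2 · 3 · 2 · 1 · 2
3 · 2 · 2 · 3 · 3
2 · 2 · 1 · 1 · 3
[9] 1 · 1 · 1 · 2 · 3
1 · 3 · 3 · 1 · 2
1 · 0 · 3 · 3 · 3
3 · 3 · 1 · 1 · 3
[10] 1 · 2 · 2 · 2 · 3
2 · 1 · 1 · 3 · 3
1 · 2 · 1 · 1 · 1
3 · 3 · 2 · 3 · 0
[11] 1 · 2 · 2 · 2 · 3
2 · 2 · 1 · 3 · 3
1 · 2 · 1 · 1 · 1
3 · 3 · 2 · 3 · 0
[12] 1 · 2 · 2 · 2 · 3
2 · 3 · 1 · 3 · 3
1 · 2 · 1 · 1 · 1
3 · 3 · 2 · 3 · 0
[13] 1 · 3 · 2 · 2 · 3
3 · 0 · 2 · 3 · 3
1 · 3 · 1 · 1 · 1
3 · 3 · 2 · 3 · 0
[14] 1 · 3 · 2 · 2 · 3
3 · 1 · 2 · 3 · 3
1 · 3 · 1 · 1 · 1
3 · 3 · 2 · 3 · 0
[15] 1 · 3 · 2 · 2 · 3
3 · 2 · 2 · 3 · 3
1 · 3 · 1 · 1 · 1
3 · 3 · 2 · 3 · 0
[16] 1 · 3 · 2 · 2 · 3
3 · 3 · 2 · 3 · 3
1 · 3 · 1 · 1 · 1
3 · 3 · 2 · 3 · 0
[17] 3 · 0 · 3 · 2 · 3
1 · 3 · 3 · 3 · 3
0 · 2 · 2 · 1 · 1
1 · 1 · 3 · 3 · 0
[18] 3 · 2 · 1 · 1 · 1
2 · 1 · 2 · 2 · 1
0 · 3 · 3 · 2 · 2
1 · 1 · 3 · 3 · 0
[19] 3 · 2 · 1 · 1 · 1
2 · 2 · 2 · 2 · 1
0 · 3 · 3 · 2 · 2
1 · 1 · 3 · 3 · 0

1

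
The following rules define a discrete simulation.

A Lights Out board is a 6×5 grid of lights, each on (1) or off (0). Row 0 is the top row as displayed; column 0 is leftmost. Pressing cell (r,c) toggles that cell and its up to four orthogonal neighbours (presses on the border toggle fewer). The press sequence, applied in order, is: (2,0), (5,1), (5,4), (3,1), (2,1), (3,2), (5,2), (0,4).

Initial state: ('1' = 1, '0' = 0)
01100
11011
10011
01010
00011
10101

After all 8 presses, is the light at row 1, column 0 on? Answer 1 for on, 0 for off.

[0] 01100
11011
10011
01010
00011
10101
[1] 01100
01011
01011
11010
00011
10101
[2] 01100
01011
01011
11010
01011
01001
[3] 01100
01011
01011
11010
01010
01010
[4] 01100
01011
00011
00110
00010
01010
[5] 01100
00011
11111
01110
00010
01010
[6] 01100
00011
11011
00000
00110
01010
[7] 01100
00011
11011
00000
00010
00100
[8] 01111
00010
11011
00000
00010
00100

0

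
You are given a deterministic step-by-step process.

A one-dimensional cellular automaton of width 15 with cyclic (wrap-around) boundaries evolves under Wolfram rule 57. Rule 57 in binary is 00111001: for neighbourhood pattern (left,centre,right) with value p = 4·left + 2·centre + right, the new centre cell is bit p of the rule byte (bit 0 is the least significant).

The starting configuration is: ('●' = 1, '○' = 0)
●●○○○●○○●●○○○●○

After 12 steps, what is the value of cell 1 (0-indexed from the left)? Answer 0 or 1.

[0] ●●○○○●○○●●○○○●○
[1] ●○●●○○●○●○●●○○●
[2] ○●●○●○○●○●●○●○●
[3] ●●○●○●○○●●○●○●○
[4] ●○●○●○●○●○●○●○●
[5] ○●○●○●○●○●○●○●●
[6] ●○●○●○●○●○●○●●○
[7] ○●○●○●○●○●○●●○●
[8] ●○●○●○●○●○●●○●○
[9] ○●○●○●○●○●●○●○●
[10] ●○●○●○●○●●○●○●○
[11] ○●○●○●○●●○●○●○●
[12] ●○●○●○●●○●○●○●○

0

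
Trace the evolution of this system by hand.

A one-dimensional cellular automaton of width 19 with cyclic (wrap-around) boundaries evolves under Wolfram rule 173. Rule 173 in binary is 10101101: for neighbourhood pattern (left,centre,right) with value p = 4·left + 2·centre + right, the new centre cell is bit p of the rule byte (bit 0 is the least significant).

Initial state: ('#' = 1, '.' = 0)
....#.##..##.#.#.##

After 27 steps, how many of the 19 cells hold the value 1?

0) ....#.##..##.#.#.##
1) .##.###...#.######.
2) .#.###..#.#######..
3) .####...########..#
4) ####..#.#######...#
5) ###...########..#.#
6) ##..#.#######...###
7) #...########..#.###
8) ..#.#######...#####
9) ..########..#.####.
10) #.#######...#####..
11) ########..#.####...
12) #######...#####..#.
13) ######..#.####...##
14) #####...#####..#.##
15) ####..#.####...####
16) ###...#####..#.####
17) ##..#.####...######
18) #...#####..#.######
19) ..#.####...########
20) ..#####..#.#######.
21) #.####...########..
22) #####..#.#######...
23) ####...########..#.
24) ###..#.#######...##
25) ##...########..#.##
26) #..#.#######...####
27) ...########..#.####

13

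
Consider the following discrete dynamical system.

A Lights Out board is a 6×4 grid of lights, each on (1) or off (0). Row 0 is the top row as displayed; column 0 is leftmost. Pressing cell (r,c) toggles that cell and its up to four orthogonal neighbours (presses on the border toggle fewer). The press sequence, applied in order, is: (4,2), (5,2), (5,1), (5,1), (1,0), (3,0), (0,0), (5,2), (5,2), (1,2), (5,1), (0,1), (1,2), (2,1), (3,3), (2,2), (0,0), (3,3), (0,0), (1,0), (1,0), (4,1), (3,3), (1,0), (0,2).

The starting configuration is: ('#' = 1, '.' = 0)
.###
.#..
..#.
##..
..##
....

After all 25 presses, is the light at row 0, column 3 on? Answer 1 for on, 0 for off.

t=0: .###
.#..
..#.
##..
..##
....
t=1: .###
.#..
..#.
###.
.#..
..#.
t=2: .###
.#..
..#.
###.
.##.
.#.#
t=3: .###
.#..
..#.
###.
..#.
#.##
t=4: .###
.#..
..#.
###.
.##.
.#.#
t=5: ####
#...
#.#.
###.
.##.
.#.#
t=6: ####
#...
..#.
..#.
###.
.#.#
t=7: ..##
....
..#.
..#.
###.
.#.#
t=8: ..##
....
..#.
..#.
##..
..#.
t=9: ..##
....
..#.
..#.
###.
.#.#
t=10: ...#
.###
....
..#.
###.
.#.#
t=11: ...#
.###
....
..#.
#.#.
#.##
t=12: ####
..##
....
..#.
#.#.
#.##
t=13: ##.#
.#..
..#.
..#.
#.#.
#.##
t=14: ##.#
....
##..
.##.
#.#.
#.##
t=15: ##.#
....
##.#
.#.#
#.##
#.##
t=16: ##.#
..#.
#.#.
.###
#.##
#.##
t=17: ...#
#.#.
#.#.
.###
#.##
#.##
t=18: ...#
#.#.
#.##
.#..
#.#.
#.##
t=19: ##.#
..#.
#.##
.#..
#.#.
#.##
t=20: .#.#
###.
..##
.#..
#.#.
#.##
t=21: ##.#
..#.
#.##
.#..
#.#.
#.##
t=22: ##.#
..#.
#.##
....
.#..
####
t=23: ##.#
..#.
#.#.
..##
.#.#
####
t=24: .#.#
###.
..#.
..##
.#.#
####
t=25: ..#.
##..
..#.
..##
.#.#
####

0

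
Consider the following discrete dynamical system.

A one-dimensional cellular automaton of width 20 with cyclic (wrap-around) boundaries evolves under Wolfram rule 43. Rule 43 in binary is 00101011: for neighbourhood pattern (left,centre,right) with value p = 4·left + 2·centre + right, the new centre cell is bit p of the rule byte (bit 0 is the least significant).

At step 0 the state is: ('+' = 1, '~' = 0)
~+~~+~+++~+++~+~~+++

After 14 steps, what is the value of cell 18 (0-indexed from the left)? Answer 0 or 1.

[0] ~+~~+~+++~+++~+~~+++
[1] +~~+~++~~++~~+~~++~~
[2] ~~+~++~~++~~+~~++~~+
[3] ~+~++~~++~~+~~++~~+~
[4] +~++~~++~~+~~++~~+~~
[5] ~++~~++~~+~~++~~+~~+
[6] ++~~++~~+~~++~~+~~+~
[7] +~~++~~+~~++~~+~~+~+
[8] ~~++~~+~~++~~+~~+~++
[9] ~++~~+~~++~~+~~+~++~
[10] ++~~+~~++~~+~~+~++~~
[11] +~~+~~++~~+~~+~++~~+
[12] ~~+~~++~~+~~+~++~~++
[13] ~+~~++~~+~~+~++~~++~
[14] +~~++~~+~~+~++~~++~~

0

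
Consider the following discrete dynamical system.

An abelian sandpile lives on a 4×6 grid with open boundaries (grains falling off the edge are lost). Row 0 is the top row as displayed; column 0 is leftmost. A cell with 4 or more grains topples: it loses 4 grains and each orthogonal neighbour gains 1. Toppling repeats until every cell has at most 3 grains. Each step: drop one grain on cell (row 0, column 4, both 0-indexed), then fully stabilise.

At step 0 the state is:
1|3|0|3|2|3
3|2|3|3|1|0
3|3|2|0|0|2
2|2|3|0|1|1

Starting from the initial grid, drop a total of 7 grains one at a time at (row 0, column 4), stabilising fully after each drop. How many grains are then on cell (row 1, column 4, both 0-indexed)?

1

step 0: 1|3|0|3|2|3
3|2|3|3|1|0
3|3|2|0|0|2
2|2|3|0|1|1
step 1: 1|3|0|3|3|3
3|2|3|3|1|0
3|3|2|0|0|2
2|2|3|0|1|1
step 2: 1|3|2|1|2|0
3|3|0|1|3|1
3|3|3|1|0|2
2|2|3|0|1|1
step 3: 1|3|2|1|3|0
3|3|0|1|3|1
3|3|3|1|0|2
2|2|3|0|1|1
step 4: 1|3|2|2|1|1
3|3|0|2|0|2
3|3|3|1|1|2
2|2|3|0|1|1
step 5: 1|3|2|2|2|1
3|3|0|2|0|2
3|3|3|1|1|2
2|2|3|0|1|1
step 6: 1|3|2|2|3|1
3|3|0|2|0|2
3|3|3|1|1|2
2|2|3|0|1|1
step 7: 1|3|2|3|0|2
3|3|0|2|1|2
3|3|3|1|1|2
2|2|3|0|1|1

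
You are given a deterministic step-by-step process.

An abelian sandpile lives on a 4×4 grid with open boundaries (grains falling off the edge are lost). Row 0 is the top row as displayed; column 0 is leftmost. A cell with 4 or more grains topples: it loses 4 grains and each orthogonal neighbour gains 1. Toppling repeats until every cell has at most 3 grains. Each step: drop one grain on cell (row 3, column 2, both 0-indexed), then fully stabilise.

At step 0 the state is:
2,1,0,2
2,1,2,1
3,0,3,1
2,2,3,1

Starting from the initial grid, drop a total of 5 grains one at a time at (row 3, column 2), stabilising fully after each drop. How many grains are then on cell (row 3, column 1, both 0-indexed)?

0

gen 0: 2,1,0,2
2,1,2,1
3,0,3,1
2,2,3,1
gen 1: 2,1,0,2
2,1,3,1
3,1,0,2
2,3,1,2
gen 2: 2,1,0,2
2,1,3,1
3,1,0,2
2,3,2,2
gen 3: 2,1,0,2
2,1,3,1
3,1,0,2
2,3,3,2
gen 4: 2,1,0,2
2,1,3,1
3,2,1,2
3,0,1,3
gen 5: 2,1,0,2
2,1,3,1
3,2,1,2
3,0,2,3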